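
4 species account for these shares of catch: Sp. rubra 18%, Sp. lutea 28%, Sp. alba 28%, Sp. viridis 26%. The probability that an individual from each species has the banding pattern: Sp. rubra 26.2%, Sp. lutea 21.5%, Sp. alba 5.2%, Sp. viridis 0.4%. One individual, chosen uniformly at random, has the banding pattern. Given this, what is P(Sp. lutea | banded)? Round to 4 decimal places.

Prior × likelihood for each hypothesis:
  Sp. rubra: 0.18 × 0.262 = 0.04716
  Sp. lutea: 0.28 × 0.215 = 0.0602
  Sp. alba: 0.28 × 0.052 = 0.01456
  Sp. viridis: 0.26 × 0.004 = 0.00104
Normalizing constant = 0.12296.
P(Sp. lutea | evidence) = 0.0602 / 0.12296 ≈ 0.4896.

0.4896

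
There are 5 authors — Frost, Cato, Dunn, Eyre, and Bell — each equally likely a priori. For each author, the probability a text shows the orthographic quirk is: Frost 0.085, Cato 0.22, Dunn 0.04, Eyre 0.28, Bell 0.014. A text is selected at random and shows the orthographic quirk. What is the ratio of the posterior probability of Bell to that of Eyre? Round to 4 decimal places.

Since the prior is uniform, the posterior is proportional to the likelihood:
  Frost: 0.085
  Cato: 0.22
  Dunn: 0.04
  Eyre: 0.28
  Bell: 0.014
Normalizing constant = 0.639.
The ratio is 0.014 / 0.28 (the normalizer cancels) = 0.0500.

0.0500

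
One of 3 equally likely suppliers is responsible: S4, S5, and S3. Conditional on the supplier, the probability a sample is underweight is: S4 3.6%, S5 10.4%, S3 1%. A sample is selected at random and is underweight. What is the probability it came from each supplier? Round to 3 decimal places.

Since the prior is uniform, the posterior is proportional to the likelihood:
  S4: 0.036
  S5: 0.104
  S3: 0.01
Normalizing constant = 0.15.
P(S4 | underweight) = 0.036/0.15 ≈ 0.240
P(S5 | underweight) = 0.104/0.15 ≈ 0.693
P(S3 | underweight) = 0.01/0.15 ≈ 0.067

S4 0.240, S5 0.693, S3 0.067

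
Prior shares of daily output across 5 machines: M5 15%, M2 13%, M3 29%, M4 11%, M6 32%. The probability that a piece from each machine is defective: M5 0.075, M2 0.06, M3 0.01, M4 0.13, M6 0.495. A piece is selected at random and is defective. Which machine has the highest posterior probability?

Unnormalized posteriors (prior × likelihood):
  M5: 0.15 × 0.075 = 0.01125
  M2: 0.13 × 0.06 = 0.0078
  M3: 0.29 × 0.01 = 0.0029
  M4: 0.11 × 0.13 = 0.0143
  M6: 0.32 × 0.495 = 0.1584
Sum = 0.19465.
Largest term belongs to M6, so M6 is most probable.

M6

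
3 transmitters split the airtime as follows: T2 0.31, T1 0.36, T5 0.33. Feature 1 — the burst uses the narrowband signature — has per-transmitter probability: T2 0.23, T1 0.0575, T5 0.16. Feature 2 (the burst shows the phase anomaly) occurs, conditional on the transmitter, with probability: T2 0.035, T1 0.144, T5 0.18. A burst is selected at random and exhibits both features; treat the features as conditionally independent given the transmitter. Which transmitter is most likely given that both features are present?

T5

By Bayes' rule, posterior ∝ prior × likelihood:
  T2: 0.31 × 0.23 × 0.035 = 0.0024955
  T1: 0.36 × 0.0575 × 0.144 = 0.0029808
  T5: 0.33 × 0.16 × 0.18 = 0.009504
Sum = 0.0149803.
Largest term belongs to T5, so T5 is most probable.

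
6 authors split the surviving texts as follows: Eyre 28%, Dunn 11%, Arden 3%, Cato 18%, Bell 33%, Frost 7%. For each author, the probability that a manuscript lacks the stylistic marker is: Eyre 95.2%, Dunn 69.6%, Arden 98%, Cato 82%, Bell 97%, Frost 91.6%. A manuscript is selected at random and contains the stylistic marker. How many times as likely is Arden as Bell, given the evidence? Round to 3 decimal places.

Taking complements, P(marker | each) = Eyre 0.048, Dunn 0.304, Arden 0.02, Cato 0.18, Bell 0.03, Frost 0.084.
Prior × likelihood for each hypothesis:
  Eyre: 0.28 × 0.048 = 0.01344
  Dunn: 0.11 × 0.304 = 0.03344
  Arden: 0.03 × 0.02 = 0.0006
  Cato: 0.18 × 0.18 = 0.0324
  Bell: 0.33 × 0.03 = 0.0099
  Frost: 0.07 × 0.084 = 0.00588
Normalizing constant = 0.09566.
The ratio is 0.0006 / 0.0099 (the normalizer cancels) = 0.061.

0.061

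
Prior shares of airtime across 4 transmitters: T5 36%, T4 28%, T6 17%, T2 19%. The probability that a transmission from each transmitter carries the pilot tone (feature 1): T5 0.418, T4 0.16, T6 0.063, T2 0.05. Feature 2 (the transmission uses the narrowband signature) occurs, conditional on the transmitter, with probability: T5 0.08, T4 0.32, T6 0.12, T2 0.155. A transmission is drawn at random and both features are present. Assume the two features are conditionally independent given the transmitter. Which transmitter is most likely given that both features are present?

Compute prior × likelihood for every hypothesis:
  T5: 0.36 × 0.418 × 0.08 = 0.0120384
  T4: 0.28 × 0.16 × 0.32 = 0.014336
  T6: 0.17 × 0.063 × 0.12 = 0.0012852
  T2: 0.19 × 0.05 × 0.155 = 0.0014725
Sum = 0.0291321.
Largest term belongs to T4, so T4 is most probable.

T4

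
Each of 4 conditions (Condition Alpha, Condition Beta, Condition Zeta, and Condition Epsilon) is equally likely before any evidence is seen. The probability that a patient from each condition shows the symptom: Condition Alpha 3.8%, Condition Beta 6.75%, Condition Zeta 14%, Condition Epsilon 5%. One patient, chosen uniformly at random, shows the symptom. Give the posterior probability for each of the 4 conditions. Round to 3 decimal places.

Since the prior is uniform, the posterior is proportional to the likelihood:
  Condition Alpha: 0.038
  Condition Beta: 0.0675
  Condition Zeta: 0.14
  Condition Epsilon: 0.05
Normalizing constant = 0.2955.
P(Condition Alpha | symptomatic) = 0.038/0.2955 ≈ 0.129
P(Condition Beta | symptomatic) = 0.0675/0.2955 ≈ 0.228
P(Condition Zeta | symptomatic) = 0.14/0.2955 ≈ 0.474
P(Condition Epsilon | symptomatic) = 0.05/0.2955 ≈ 0.169

Condition Alpha 0.129, Condition Beta 0.228, Condition Zeta 0.474, Condition Epsilon 0.169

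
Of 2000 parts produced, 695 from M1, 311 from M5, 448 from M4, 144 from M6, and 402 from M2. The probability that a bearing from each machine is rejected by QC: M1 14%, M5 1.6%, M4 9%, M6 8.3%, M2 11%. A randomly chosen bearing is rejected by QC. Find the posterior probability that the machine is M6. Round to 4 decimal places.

0.0601

Prior × likelihood for each hypothesis:
  M1: 0.3475 × 0.14 = 0.04865
  M5: 0.1555 × 0.016 = 0.002488
  M4: 0.224 × 0.09 = 0.02016
  M6: 0.072 × 0.083 = 0.005976
  M2: 0.201 × 0.11 = 0.02211
Total = 0.099384.
P(M6 | evidence) = 0.005976 / 0.099384 ≈ 0.0601.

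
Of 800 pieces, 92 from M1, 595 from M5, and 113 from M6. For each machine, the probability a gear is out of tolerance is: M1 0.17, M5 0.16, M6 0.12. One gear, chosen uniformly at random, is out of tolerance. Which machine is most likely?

M5

Prior × likelihood for each hypothesis:
  M1: 0.115 × 0.17 = 0.01955
  M5: 0.74375 × 0.16 = 0.119
  M6: 0.14125 × 0.12 = 0.01695
Normalizing constant = 0.1555.
Largest term belongs to M5, so M5 is most probable.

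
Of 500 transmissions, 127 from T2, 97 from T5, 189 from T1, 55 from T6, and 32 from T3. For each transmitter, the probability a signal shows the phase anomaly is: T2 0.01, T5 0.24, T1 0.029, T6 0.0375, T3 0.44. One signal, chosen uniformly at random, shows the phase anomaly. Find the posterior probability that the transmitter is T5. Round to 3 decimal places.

0.504

Prior × likelihood for each hypothesis:
  T2: 0.254 × 0.01 = 0.00254
  T5: 0.194 × 0.24 = 0.04656
  T1: 0.378 × 0.029 = 0.010962
  T6: 0.11 × 0.0375 = 0.004125
  T3: 0.064 × 0.44 = 0.02816
Sum = 0.092347.
P(T5 | evidence) = 0.04656 / 0.092347 ≈ 0.504.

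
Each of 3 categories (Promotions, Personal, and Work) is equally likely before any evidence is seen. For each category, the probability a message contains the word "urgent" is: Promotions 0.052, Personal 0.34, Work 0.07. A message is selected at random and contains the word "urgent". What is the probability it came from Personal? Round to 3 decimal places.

0.736

Since the prior is uniform, the posterior is proportional to the likelihood:
  Promotions: 0.052
  Personal: 0.34
  Work: 0.07
Sum = 0.462.
P(Personal | evidence) = 0.34 / 0.462 ≈ 0.736.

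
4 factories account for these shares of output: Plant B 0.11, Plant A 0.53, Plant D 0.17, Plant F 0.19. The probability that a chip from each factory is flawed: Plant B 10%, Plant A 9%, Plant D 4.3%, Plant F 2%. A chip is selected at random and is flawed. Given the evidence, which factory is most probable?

Plant A

Unnormalized posteriors (prior × likelihood):
  Plant B: 0.11 × 0.1 = 0.011
  Plant A: 0.53 × 0.09 = 0.0477
  Plant D: 0.17 × 0.043 = 0.00731
  Plant F: 0.19 × 0.02 = 0.0038
Normalizing constant = 0.06981.
Largest term belongs to Plant A, so Plant A is most probable.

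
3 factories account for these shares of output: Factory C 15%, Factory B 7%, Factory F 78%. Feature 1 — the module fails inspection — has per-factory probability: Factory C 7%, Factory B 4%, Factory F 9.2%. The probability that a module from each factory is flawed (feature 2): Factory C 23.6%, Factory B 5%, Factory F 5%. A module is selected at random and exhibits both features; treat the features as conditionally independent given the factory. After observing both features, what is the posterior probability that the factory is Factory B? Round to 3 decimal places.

By Bayes' rule, posterior ∝ prior × likelihood:
  Factory C: 0.15 × 0.07 × 0.236 = 0.002478
  Factory B: 0.07 × 0.04 × 0.05 = 0.00014
  Factory F: 0.78 × 0.092 × 0.05 = 0.003588
Total = 0.006206.
P(Factory B | evidence) = 0.00014 / 0.006206 ≈ 0.023.

0.023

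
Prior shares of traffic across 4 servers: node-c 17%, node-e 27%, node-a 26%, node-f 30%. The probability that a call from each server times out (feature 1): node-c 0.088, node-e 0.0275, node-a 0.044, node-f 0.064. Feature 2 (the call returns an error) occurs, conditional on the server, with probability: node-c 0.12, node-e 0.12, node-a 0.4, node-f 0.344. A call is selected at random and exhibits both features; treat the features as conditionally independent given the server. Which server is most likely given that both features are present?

Prior × likelihood for each hypothesis:
  node-c: 0.17 × 0.088 × 0.12 = 0.0017952
  node-e: 0.27 × 0.0275 × 0.12 = 0.000891
  node-a: 0.26 × 0.044 × 0.4 = 0.004576
  node-f: 0.3 × 0.064 × 0.344 = 0.0066048
Normalizing constant = 0.013867.
Largest term belongs to node-f, so node-f is most probable.

node-f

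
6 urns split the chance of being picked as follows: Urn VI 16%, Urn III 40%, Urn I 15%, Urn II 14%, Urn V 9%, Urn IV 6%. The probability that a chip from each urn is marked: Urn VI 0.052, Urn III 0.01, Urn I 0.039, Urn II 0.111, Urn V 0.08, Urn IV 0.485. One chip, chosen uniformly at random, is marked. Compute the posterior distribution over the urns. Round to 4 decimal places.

Urn VI 0.1188, Urn III 0.0571, Urn I 0.0836, Urn II 0.2220, Urn V 0.1028, Urn IV 0.4157

By Bayes' rule, posterior ∝ prior × likelihood:
  Urn VI: 0.16 × 0.052 = 0.00832
  Urn III: 0.4 × 0.01 = 0.004
  Urn I: 0.15 × 0.039 = 0.00585
  Urn II: 0.14 × 0.111 = 0.01554
  Urn V: 0.09 × 0.08 = 0.0072
  Urn IV: 0.06 × 0.485 = 0.0291
Sum = 0.07001.
P(Urn VI | marked) = 0.00832/0.07001 ≈ 0.1188
P(Urn III | marked) = 0.004/0.07001 ≈ 0.0571
P(Urn I | marked) = 0.00585/0.07001 ≈ 0.0836
P(Urn II | marked) = 0.01554/0.07001 ≈ 0.2220
P(Urn V | marked) = 0.0072/0.07001 ≈ 0.1028
P(Urn IV | marked) = 0.0291/0.07001 ≈ 0.4157
(Check: 0.1188+0.0571+0.0836+0.2220+0.1028+0.4157 = 1.0000.)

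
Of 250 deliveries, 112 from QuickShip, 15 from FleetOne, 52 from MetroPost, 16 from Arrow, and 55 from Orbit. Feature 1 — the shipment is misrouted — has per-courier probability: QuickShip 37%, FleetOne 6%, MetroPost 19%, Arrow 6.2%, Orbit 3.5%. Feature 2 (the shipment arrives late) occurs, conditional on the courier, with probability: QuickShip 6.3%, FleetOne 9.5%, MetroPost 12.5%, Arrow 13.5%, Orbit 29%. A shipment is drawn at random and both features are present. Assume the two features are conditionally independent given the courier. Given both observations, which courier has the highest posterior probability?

Prior × likelihood for each hypothesis:
  QuickShip: 0.448 × 0.37 × 0.063 = 0.01044288
  FleetOne: 0.06 × 0.06 × 0.095 = 0.000342
  MetroPost: 0.208 × 0.19 × 0.125 = 0.00494
  Arrow: 0.064 × 0.062 × 0.135 = 0.00053568
  Orbit: 0.22 × 0.035 × 0.29 = 0.002233
Total = 0.01849356.
Largest term belongs to QuickShip, so QuickShip is most probable.

QuickShip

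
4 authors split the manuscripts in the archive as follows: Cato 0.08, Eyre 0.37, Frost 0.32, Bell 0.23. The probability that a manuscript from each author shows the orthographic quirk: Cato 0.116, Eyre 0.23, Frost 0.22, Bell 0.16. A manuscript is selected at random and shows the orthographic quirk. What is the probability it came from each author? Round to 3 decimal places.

Cato 0.046, Eyre 0.422, Frost 0.349, Bell 0.183

By Bayes' rule, posterior ∝ prior × likelihood:
  Cato: 0.08 × 0.116 = 0.00928
  Eyre: 0.37 × 0.23 = 0.0851
  Frost: 0.32 × 0.22 = 0.0704
  Bell: 0.23 × 0.16 = 0.0368
Normalizing constant = 0.20158.
P(Cato | quirk) = 0.00928/0.20158 ≈ 0.046
P(Eyre | quirk) = 0.0851/0.20158 ≈ 0.422
P(Frost | quirk) = 0.0704/0.20158 ≈ 0.349
P(Bell | quirk) = 0.0368/0.20158 ≈ 0.183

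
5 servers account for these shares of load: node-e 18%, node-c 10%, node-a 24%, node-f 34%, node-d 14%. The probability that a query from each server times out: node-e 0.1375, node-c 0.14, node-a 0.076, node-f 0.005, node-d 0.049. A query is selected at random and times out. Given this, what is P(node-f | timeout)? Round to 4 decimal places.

Compute prior × likelihood for every hypothesis:
  node-e: 0.18 × 0.1375 = 0.02475
  node-c: 0.1 × 0.14 = 0.014
  node-a: 0.24 × 0.076 = 0.01824
  node-f: 0.34 × 0.005 = 0.0017
  node-d: 0.14 × 0.049 = 0.00686
Normalizing constant = 0.06555.
P(node-f | evidence) = 0.0017 / 0.06555 ≈ 0.0259.

0.0259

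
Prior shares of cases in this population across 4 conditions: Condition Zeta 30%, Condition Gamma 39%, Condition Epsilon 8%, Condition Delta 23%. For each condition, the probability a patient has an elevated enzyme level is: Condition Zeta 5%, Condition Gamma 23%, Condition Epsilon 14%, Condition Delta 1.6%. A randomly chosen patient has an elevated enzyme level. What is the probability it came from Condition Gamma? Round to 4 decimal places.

0.7501

Unnormalized posteriors (prior × likelihood):
  Condition Zeta: 0.3 × 0.05 = 0.015
  Condition Gamma: 0.39 × 0.23 = 0.0897
  Condition Epsilon: 0.08 × 0.14 = 0.0112
  Condition Delta: 0.23 × 0.016 = 0.00368
Normalizing constant = 0.11958.
P(Condition Gamma | evidence) = 0.0897 / 0.11958 ≈ 0.7501.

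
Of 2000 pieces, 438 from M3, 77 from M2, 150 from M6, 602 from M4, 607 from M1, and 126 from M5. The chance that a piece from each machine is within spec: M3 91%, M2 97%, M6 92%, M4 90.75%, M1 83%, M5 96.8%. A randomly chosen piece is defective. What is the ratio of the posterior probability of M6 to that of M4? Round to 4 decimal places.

Taking complements, P(defective | each) = M3 0.09, M2 0.03, M6 0.08, M4 0.0925, M1 0.17, M5 0.032.
Compute prior × likelihood for every hypothesis:
  M3: 0.219 × 0.09 = 0.01971
  M2: 0.0385 × 0.03 = 0.001155
  M6: 0.075 × 0.08 = 0.006
  M4: 0.301 × 0.0925 = 0.0278425
  M1: 0.3035 × 0.17 = 0.051595
  M5: 0.063 × 0.032 = 0.002016
Normalizing constant = 0.1083185.
The ratio is 0.006 / 0.0278425 (the normalizer cancels) = 0.2155.

0.2155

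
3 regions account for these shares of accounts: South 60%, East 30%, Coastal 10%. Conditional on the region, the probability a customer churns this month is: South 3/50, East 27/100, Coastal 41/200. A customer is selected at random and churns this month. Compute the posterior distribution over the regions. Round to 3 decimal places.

South 0.262, East 0.589, Coastal 0.149

Prior × likelihood for each hypothesis:
  South: 0.6 × 0.06 = 0.036
  East: 0.3 × 0.27 = 0.081
  Coastal: 0.1 × 0.205 = 0.0205
Sum = 0.1375.
P(South | churn) = 0.036/0.1375 ≈ 0.262
P(East | churn) = 0.081/0.1375 ≈ 0.589
P(Coastal | churn) = 0.0205/0.1375 ≈ 0.149
(Check: 0.262+0.589+0.149 = 1.000.)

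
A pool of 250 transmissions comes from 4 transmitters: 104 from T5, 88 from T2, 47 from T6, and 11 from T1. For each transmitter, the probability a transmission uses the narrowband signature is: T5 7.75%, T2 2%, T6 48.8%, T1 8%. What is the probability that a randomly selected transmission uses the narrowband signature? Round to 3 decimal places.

0.135

Unnormalized posteriors (prior × likelihood):
  T5: 0.416 × 0.0775 = 0.03224
  T2: 0.352 × 0.02 = 0.00704
  T6: 0.188 × 0.488 = 0.091744
  T1: 0.044 × 0.08 = 0.00352
P(narrowband) = 0.03224 + 0.00704 + 0.091744 + 0.00352 = 0.134544 → 0.135.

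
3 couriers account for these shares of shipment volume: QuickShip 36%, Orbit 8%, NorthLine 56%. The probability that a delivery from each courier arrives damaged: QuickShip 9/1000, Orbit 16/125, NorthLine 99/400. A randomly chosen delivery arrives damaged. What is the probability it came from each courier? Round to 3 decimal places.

Compute prior × likelihood for every hypothesis:
  QuickShip: 0.36 × 0.009 = 0.00324
  Orbit: 0.08 × 0.128 = 0.01024
  NorthLine: 0.56 × 0.2475 = 0.1386
Total = 0.15208.
P(QuickShip | damaged) = 0.00324/0.15208 ≈ 0.021
P(Orbit | damaged) = 0.01024/0.15208 ≈ 0.067
P(NorthLine | damaged) = 0.1386/0.15208 ≈ 0.911
(Check: 0.021+0.067+0.911 = 0.999.)

QuickShip 0.021, Orbit 0.067, NorthLine 0.911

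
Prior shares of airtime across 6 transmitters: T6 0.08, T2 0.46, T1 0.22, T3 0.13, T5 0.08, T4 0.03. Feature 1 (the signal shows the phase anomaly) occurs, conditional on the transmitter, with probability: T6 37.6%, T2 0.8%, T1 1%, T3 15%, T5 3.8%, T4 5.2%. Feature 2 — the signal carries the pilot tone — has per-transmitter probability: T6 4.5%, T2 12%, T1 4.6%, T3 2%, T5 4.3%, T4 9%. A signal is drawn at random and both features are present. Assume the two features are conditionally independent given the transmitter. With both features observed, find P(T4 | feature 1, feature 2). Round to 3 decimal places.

0.055

Prior × likelihood for each hypothesis:
  T6: 0.08 × 0.376 × 0.045 = 0.0013536
  T2: 0.46 × 0.008 × 0.12 = 0.0004416
  T1: 0.22 × 0.01 × 0.046 = 0.0001012
  T3: 0.13 × 0.15 × 0.02 = 0.00039
  T5: 0.08 × 0.038 × 0.043 = 0.00013072
  T4: 0.03 × 0.052 × 0.09 = 0.0001404
Normalizing constant = 0.00255752.
P(T4 | evidence) = 0.0001404 / 0.00255752 ≈ 0.055.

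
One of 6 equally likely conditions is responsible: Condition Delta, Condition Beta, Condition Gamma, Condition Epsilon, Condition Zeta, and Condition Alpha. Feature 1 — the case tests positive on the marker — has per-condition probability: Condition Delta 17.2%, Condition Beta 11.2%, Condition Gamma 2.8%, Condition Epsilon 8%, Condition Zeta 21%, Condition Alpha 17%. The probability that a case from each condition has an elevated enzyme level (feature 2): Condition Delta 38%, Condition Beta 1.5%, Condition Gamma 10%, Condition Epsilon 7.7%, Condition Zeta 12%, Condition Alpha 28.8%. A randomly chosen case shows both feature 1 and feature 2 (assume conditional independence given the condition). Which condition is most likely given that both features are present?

Condition Delta

Since the prior is uniform, the posterior is proportional to the likelihood:
  Condition Delta: 0.172 × 0.38 = 0.06536
  Condition Beta: 0.112 × 0.015 = 0.00168
  Condition Gamma: 0.028 × 0.1 = 0.0028
  Condition Epsilon: 0.08 × 0.077 = 0.00616
  Condition Zeta: 0.21 × 0.12 = 0.0252
  Condition Alpha: 0.17 × 0.288 = 0.04896
Total = 0.15016.
Largest term belongs to Condition Delta, so Condition Delta is most probable.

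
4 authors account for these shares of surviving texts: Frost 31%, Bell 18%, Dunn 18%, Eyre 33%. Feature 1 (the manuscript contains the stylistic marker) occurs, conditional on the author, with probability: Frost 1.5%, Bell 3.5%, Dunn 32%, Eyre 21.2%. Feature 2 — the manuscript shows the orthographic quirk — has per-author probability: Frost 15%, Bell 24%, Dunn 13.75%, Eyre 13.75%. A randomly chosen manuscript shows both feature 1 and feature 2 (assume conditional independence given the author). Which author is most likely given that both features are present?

Eyre

Compute prior × likelihood for every hypothesis:
  Frost: 0.31 × 0.015 × 0.15 = 0.0006975
  Bell: 0.18 × 0.035 × 0.24 = 0.001512
  Dunn: 0.18 × 0.32 × 0.1375 = 0.00792
  Eyre: 0.33 × 0.212 × 0.1375 = 0.0096195
Total = 0.019749.
Largest term belongs to Eyre, so Eyre is most probable.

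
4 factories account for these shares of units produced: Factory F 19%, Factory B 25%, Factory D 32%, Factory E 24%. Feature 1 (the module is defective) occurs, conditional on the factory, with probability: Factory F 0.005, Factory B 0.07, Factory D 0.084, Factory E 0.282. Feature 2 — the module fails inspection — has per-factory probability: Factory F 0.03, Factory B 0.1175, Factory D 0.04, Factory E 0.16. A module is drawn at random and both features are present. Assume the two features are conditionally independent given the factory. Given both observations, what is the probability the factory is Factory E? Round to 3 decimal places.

0.774

Unnormalized posteriors (prior × likelihood):
  Factory F: 0.19 × 0.005 × 0.03 = 0.0000285
  Factory B: 0.25 × 0.07 × 0.1175 = 0.00205625
  Factory D: 0.32 × 0.084 × 0.04 = 0.0010752
  Factory E: 0.24 × 0.282 × 0.16 = 0.0108288
Total = 0.01398875.
P(Factory E | evidence) = 0.0108288 / 0.01398875 ≈ 0.774.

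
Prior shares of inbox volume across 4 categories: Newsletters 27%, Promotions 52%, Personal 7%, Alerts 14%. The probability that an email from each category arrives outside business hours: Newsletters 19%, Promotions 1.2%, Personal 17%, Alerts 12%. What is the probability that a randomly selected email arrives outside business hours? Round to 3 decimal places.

Unnormalized posteriors (prior × likelihood):
  Newsletters: 0.27 × 0.19 = 0.0513
  Promotions: 0.52 × 0.012 = 0.00624
  Personal: 0.07 × 0.17 = 0.0119
  Alerts: 0.14 × 0.12 = 0.0168
P(off-hours) = 0.0513 + 0.00624 + 0.0119 + 0.0168 = 0.08624 → 0.086.

0.086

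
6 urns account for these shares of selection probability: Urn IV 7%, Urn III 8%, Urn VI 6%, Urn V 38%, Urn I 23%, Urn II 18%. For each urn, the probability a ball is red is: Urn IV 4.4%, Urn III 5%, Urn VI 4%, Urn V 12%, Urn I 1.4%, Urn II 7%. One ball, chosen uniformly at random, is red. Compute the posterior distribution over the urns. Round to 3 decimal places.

Urn IV 0.043, Urn III 0.056, Urn VI 0.034, Urn V 0.643, Urn I 0.045, Urn II 0.178

Prior × likelihood for each hypothesis:
  Urn IV: 0.07 × 0.044 = 0.00308
  Urn III: 0.08 × 0.05 = 0.004
  Urn VI: 0.06 × 0.04 = 0.0024
  Urn V: 0.38 × 0.12 = 0.0456
  Urn I: 0.23 × 0.014 = 0.00322
  Urn II: 0.18 × 0.07 = 0.0126
Total = 0.0709.
P(Urn IV | red) = 0.00308/0.0709 ≈ 0.043
P(Urn III | red) = 0.004/0.0709 ≈ 0.056
P(Urn VI | red) = 0.0024/0.0709 ≈ 0.034
P(Urn V | red) = 0.0456/0.0709 ≈ 0.643
P(Urn I | red) = 0.00322/0.0709 ≈ 0.045
P(Urn II | red) = 0.0126/0.0709 ≈ 0.178
(Check: 0.043+0.056+0.034+0.643+0.045+0.178 = 0.999.)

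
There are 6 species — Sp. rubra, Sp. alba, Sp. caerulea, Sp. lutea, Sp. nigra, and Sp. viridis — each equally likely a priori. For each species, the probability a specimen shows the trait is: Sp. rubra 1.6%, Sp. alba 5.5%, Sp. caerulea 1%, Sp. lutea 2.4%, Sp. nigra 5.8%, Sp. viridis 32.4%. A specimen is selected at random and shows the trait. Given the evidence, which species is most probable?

Since the prior is uniform, the posterior is proportional to the likelihood:
  Sp. rubra: 0.016
  Sp. alba: 0.055
  Sp. caerulea: 0.01
  Sp. lutea: 0.024
  Sp. nigra: 0.058
  Sp. viridis: 0.324
Sum = 0.487.
Largest term belongs to Sp. viridis, so Sp. viridis is most probable.

Sp. viridis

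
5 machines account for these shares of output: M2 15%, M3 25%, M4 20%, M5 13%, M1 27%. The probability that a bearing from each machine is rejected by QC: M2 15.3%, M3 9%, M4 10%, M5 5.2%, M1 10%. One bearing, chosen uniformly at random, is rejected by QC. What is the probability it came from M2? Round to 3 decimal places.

0.231

Prior × likelihood for each hypothesis:
  M2: 0.15 × 0.153 = 0.02295
  M3: 0.25 × 0.09 = 0.0225
  M4: 0.2 × 0.1 = 0.02
  M5: 0.13 × 0.052 = 0.00676
  M1: 0.27 × 0.1 = 0.027
Normalizing constant = 0.09921.
P(M2 | evidence) = 0.02295 / 0.09921 ≈ 0.231.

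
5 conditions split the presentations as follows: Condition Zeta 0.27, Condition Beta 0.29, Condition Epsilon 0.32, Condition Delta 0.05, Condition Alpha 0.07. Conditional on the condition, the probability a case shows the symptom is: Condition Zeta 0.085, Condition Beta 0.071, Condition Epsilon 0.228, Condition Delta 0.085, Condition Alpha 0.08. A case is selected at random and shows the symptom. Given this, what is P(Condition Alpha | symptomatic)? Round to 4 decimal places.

0.0443

Compute prior × likelihood for every hypothesis:
  Condition Zeta: 0.27 × 0.085 = 0.02295
  Condition Beta: 0.29 × 0.071 = 0.02059
  Condition Epsilon: 0.32 × 0.228 = 0.07296
  Condition Delta: 0.05 × 0.085 = 0.00425
  Condition Alpha: 0.07 × 0.08 = 0.0056
Total = 0.12635.
P(Condition Alpha | evidence) = 0.0056 / 0.12635 ≈ 0.0443.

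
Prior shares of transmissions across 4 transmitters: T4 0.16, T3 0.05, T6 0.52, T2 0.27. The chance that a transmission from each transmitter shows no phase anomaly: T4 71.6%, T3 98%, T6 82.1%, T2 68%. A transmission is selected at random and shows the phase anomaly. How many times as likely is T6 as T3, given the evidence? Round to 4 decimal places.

Taking complements, P(anomaly | each) = T4 0.284, T3 0.02, T6 0.179, T2 0.32.
By Bayes' rule, posterior ∝ prior × likelihood:
  T4: 0.16 × 0.284 = 0.04544
  T3: 0.05 × 0.02 = 0.001
  T6: 0.52 × 0.179 = 0.09308
  T2: 0.27 × 0.32 = 0.0864
Normalizing constant = 0.22592.
The ratio is 0.09308 / 0.001 (the normalizer cancels) = 93.0800.

93.0800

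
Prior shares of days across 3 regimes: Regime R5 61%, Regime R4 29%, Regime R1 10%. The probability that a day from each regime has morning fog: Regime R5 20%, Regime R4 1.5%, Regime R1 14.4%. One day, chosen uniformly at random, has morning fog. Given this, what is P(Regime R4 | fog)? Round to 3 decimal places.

Compute prior × likelihood for every hypothesis:
  Regime R5: 0.61 × 0.2 = 0.122
  Regime R4: 0.29 × 0.015 = 0.00435
  Regime R1: 0.1 × 0.144 = 0.0144
Total = 0.14075.
P(Regime R4 | evidence) = 0.00435 / 0.14075 ≈ 0.031.

0.031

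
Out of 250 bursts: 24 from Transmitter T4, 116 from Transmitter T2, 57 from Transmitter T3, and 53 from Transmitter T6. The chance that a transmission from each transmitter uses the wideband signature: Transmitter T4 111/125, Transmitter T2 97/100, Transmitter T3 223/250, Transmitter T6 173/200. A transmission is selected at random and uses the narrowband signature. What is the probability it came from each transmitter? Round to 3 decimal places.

Taking complements, P(narrowband | each) = Transmitter T4 0.112, Transmitter T2 0.03, Transmitter T3 0.108, Transmitter T6 0.135.
Compute prior × likelihood for every hypothesis:
  Transmitter T4: 0.096 × 0.112 = 0.010752
  Transmitter T2: 0.464 × 0.03 = 0.01392
  Transmitter T3: 0.228 × 0.108 = 0.024624
  Transmitter T6: 0.212 × 0.135 = 0.02862
Normalizing constant = 0.077916.
P(Transmitter T4 | narrowband) = 0.010752/0.077916 ≈ 0.138
P(Transmitter T2 | narrowband) = 0.01392/0.077916 ≈ 0.179
P(Transmitter T3 | narrowband) = 0.024624/0.077916 ≈ 0.316
P(Transmitter T6 | narrowband) = 0.02862/0.077916 ≈ 0.367

Transmitter T4 0.138, Transmitter T2 0.179, Transmitter T3 0.316, Transmitter T6 0.367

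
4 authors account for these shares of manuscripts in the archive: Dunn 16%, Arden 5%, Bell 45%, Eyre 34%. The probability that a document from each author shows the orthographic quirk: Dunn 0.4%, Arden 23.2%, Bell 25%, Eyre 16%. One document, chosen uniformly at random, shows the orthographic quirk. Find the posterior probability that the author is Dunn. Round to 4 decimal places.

0.0036

Prior × likelihood for each hypothesis:
  Dunn: 0.16 × 0.004 = 0.00064
  Arden: 0.05 × 0.232 = 0.0116
  Bell: 0.45 × 0.25 = 0.1125
  Eyre: 0.34 × 0.16 = 0.0544
Normalizing constant = 0.17914.
P(Dunn | evidence) = 0.00064 / 0.17914 ≈ 0.0036.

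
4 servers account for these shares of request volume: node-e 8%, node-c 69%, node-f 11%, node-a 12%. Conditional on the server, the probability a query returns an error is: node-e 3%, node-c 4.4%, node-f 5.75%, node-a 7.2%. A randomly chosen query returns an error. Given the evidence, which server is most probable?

Prior × likelihood for each hypothesis:
  node-e: 0.08 × 0.03 = 0.0024
  node-c: 0.69 × 0.044 = 0.03036
  node-f: 0.11 × 0.0575 = 0.006325
  node-a: 0.12 × 0.072 = 0.00864
Normalizing constant = 0.047725.
Largest term belongs to node-c, so node-c is most probable.

node-c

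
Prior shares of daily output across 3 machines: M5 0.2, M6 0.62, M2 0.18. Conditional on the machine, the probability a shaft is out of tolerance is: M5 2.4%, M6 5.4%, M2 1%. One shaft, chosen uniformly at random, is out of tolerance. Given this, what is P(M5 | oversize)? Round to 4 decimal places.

Compute prior × likelihood for every hypothesis:
  M5: 0.2 × 0.024 = 0.0048
  M6: 0.62 × 0.054 = 0.03348
  M2: 0.18 × 0.01 = 0.0018
Normalizing constant = 0.04008.
P(M5 | evidence) = 0.0048 / 0.04008 ≈ 0.1198.

0.1198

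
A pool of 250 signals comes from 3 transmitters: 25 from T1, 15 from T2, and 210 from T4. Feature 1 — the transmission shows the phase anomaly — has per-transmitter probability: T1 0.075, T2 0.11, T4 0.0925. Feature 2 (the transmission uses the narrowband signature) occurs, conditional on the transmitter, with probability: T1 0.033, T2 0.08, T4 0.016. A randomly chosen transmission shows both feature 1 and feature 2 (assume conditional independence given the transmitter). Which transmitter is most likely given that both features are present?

By Bayes' rule, posterior ∝ prior × likelihood:
  T1: 0.1 × 0.075 × 0.033 = 0.0002475
  T2: 0.06 × 0.11 × 0.08 = 0.000528
  T4: 0.84 × 0.0925 × 0.016 = 0.0012432
Normalizing constant = 0.0020187.
Largest term belongs to T4, so T4 is most probable.

T4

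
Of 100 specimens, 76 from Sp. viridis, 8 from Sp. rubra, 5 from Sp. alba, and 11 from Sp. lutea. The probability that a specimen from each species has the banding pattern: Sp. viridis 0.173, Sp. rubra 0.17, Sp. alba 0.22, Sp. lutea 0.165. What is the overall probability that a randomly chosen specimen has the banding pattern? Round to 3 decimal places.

0.174

Prior × likelihood for each hypothesis:
  Sp. viridis: 0.76 × 0.173 = 0.13148
  Sp. rubra: 0.08 × 0.17 = 0.0136
  Sp. alba: 0.05 × 0.22 = 0.011
  Sp. lutea: 0.11 × 0.165 = 0.01815
P(banded) = 0.13148 + 0.0136 + 0.011 + 0.01815 = 0.17423 → 0.174.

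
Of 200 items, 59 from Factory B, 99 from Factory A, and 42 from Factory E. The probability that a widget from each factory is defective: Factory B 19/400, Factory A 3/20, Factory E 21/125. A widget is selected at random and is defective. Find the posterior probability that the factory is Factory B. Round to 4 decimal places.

By Bayes' rule, posterior ∝ prior × likelihood:
  Factory B: 0.295 × 0.0475 = 0.0140125
  Factory A: 0.495 × 0.15 = 0.07425
  Factory E: 0.21 × 0.168 = 0.03528
Normalizing constant = 0.1235425.
P(Factory B | evidence) = 0.0140125 / 0.1235425 ≈ 0.1134.

0.1134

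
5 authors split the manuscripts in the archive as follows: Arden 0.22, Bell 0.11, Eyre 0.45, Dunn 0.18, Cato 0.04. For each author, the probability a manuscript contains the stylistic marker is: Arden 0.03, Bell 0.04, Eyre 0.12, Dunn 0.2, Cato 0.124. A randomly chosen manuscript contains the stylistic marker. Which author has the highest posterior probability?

By Bayes' rule, posterior ∝ prior × likelihood:
  Arden: 0.22 × 0.03 = 0.0066
  Bell: 0.11 × 0.04 = 0.0044
  Eyre: 0.45 × 0.12 = 0.054
  Dunn: 0.18 × 0.2 = 0.036
  Cato: 0.04 × 0.124 = 0.00496
Sum = 0.10596.
Largest term belongs to Eyre, so Eyre is most probable.

Eyre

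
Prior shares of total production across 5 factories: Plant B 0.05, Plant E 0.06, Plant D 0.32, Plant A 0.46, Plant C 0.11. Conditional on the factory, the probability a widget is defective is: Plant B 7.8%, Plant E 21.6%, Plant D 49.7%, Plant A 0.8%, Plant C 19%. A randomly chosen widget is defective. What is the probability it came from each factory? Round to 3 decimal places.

By Bayes' rule, posterior ∝ prior × likelihood:
  Plant B: 0.05 × 0.078 = 0.0039
  Plant E: 0.06 × 0.216 = 0.01296
  Plant D: 0.32 × 0.497 = 0.15904
  Plant A: 0.46 × 0.008 = 0.00368
  Plant C: 0.11 × 0.19 = 0.0209
Sum = 0.20048.
P(Plant B | defective) = 0.0039/0.20048 ≈ 0.019
P(Plant E | defective) = 0.01296/0.20048 ≈ 0.065
P(Plant D | defective) = 0.15904/0.20048 ≈ 0.793
P(Plant A | defective) = 0.00368/0.20048 ≈ 0.018
P(Plant C | defective) = 0.0209/0.20048 ≈ 0.104
(Check: 0.019+0.065+0.793+0.018+0.104 = 0.999.)

Plant B 0.019, Plant E 0.065, Plant D 0.793, Plant A 0.018, Plant C 0.104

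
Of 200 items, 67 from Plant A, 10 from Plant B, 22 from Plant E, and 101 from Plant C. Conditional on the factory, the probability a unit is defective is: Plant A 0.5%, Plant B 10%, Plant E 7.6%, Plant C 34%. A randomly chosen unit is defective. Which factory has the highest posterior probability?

Plant C

Prior × likelihood for each hypothesis:
  Plant A: 0.335 × 0.005 = 0.001675
  Plant B: 0.05 × 0.1 = 0.005
  Plant E: 0.11 × 0.076 = 0.00836
  Plant C: 0.505 × 0.34 = 0.1717
Normalizing constant = 0.186735.
Largest term belongs to Plant C, so Plant C is most probable.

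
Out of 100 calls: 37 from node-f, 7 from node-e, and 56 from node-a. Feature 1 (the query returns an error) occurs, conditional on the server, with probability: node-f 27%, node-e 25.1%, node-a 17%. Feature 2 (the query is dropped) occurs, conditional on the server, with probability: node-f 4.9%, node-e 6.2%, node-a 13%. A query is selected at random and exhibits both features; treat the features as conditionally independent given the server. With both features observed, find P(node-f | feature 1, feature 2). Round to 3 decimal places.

0.267

Compute prior × likelihood for every hypothesis:
  node-f: 0.37 × 0.27 × 0.049 = 0.0048951
  node-e: 0.07 × 0.251 × 0.062 = 0.00108934
  node-a: 0.56 × 0.17 × 0.13 = 0.012376
Total = 0.01836044.
P(node-f | evidence) = 0.0048951 / 0.01836044 ≈ 0.267.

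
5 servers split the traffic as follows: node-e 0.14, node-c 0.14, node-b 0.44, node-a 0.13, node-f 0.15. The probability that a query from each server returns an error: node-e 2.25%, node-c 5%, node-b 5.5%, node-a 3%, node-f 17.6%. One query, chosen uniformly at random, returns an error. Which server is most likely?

Prior × likelihood for each hypothesis:
  node-e: 0.14 × 0.0225 = 0.00315
  node-c: 0.14 × 0.05 = 0.007
  node-b: 0.44 × 0.055 = 0.0242
  node-a: 0.13 × 0.03 = 0.0039
  node-f: 0.15 × 0.176 = 0.0264
Sum = 0.06465.
Largest term belongs to node-f, so node-f is most probable.

node-f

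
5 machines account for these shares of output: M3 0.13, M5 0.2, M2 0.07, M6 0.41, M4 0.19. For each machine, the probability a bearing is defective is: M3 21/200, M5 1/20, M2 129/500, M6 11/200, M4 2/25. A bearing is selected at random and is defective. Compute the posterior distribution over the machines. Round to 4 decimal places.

By Bayes' rule, posterior ∝ prior × likelihood:
  M3: 0.13 × 0.105 = 0.01365
  M5: 0.2 × 0.05 = 0.01
  M2: 0.07 × 0.258 = 0.01806
  M6: 0.41 × 0.055 = 0.02255
  M4: 0.19 × 0.08 = 0.0152
Sum = 0.07946.
P(M3 | defective) = 0.01365/0.07946 ≈ 0.1718
P(M5 | defective) = 0.01/0.07946 ≈ 0.1258
P(M2 | defective) = 0.01806/0.07946 ≈ 0.2273
P(M6 | defective) = 0.02255/0.07946 ≈ 0.2838
P(M4 | defective) = 0.0152/0.07946 ≈ 0.1913

M3 0.1718, M5 0.1258, M2 0.2273, M6 0.2838, M4 0.1913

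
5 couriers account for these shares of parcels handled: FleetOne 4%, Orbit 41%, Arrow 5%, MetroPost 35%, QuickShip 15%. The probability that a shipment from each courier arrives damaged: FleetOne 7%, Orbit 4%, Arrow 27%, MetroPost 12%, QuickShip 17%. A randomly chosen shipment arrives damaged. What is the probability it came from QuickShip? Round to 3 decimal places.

0.254

Unnormalized posteriors (prior × likelihood):
  FleetOne: 0.04 × 0.07 = 0.0028
  Orbit: 0.41 × 0.04 = 0.0164
  Arrow: 0.05 × 0.27 = 0.0135
  MetroPost: 0.35 × 0.12 = 0.042
  QuickShip: 0.15 × 0.17 = 0.0255
Sum = 0.1002.
P(QuickShip | evidence) = 0.0255 / 0.1002 ≈ 0.254.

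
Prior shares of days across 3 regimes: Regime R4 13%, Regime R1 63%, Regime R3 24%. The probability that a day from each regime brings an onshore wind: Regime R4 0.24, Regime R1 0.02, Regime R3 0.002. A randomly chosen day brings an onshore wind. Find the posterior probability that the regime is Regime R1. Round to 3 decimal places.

Compute prior × likelihood for every hypothesis:
  Regime R4: 0.13 × 0.24 = 0.0312
  Regime R1: 0.63 × 0.02 = 0.0126
  Regime R3: 0.24 × 0.002 = 0.00048
Total = 0.04428.
P(Regime R1 | evidence) = 0.0126 / 0.04428 ≈ 0.285.

0.285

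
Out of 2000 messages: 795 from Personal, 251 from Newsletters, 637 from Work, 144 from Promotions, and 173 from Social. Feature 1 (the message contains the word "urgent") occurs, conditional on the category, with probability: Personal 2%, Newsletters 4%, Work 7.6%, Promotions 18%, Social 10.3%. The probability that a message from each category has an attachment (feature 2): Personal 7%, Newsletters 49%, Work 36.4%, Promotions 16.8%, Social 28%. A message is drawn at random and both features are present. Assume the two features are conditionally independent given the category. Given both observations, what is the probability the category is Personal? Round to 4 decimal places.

0.0337

Unnormalized posteriors (prior × likelihood):
  Personal: 0.3975 × 0.02 × 0.07 = 0.0005565
  Newsletters: 0.1255 × 0.04 × 0.49 = 0.0024598
  Work: 0.3185 × 0.076 × 0.364 = 0.008810984
  Promotions: 0.072 × 0.18 × 0.168 = 0.00217728
  Social: 0.0865 × 0.103 × 0.28 = 0.00249466
Sum = 0.016499224.
P(Personal | evidence) = 0.0005565 / 0.016499224 ≈ 0.0337.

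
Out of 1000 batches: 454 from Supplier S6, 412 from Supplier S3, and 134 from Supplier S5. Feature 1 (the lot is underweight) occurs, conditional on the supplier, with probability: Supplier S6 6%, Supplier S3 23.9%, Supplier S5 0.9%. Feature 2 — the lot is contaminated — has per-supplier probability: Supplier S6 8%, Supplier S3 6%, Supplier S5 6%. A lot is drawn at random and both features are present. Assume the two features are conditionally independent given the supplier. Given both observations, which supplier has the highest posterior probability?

By Bayes' rule, posterior ∝ prior × likelihood:
  Supplier S6: 0.454 × 0.06 × 0.08 = 0.0021792
  Supplier S3: 0.412 × 0.239 × 0.06 = 0.00590808
  Supplier S5: 0.134 × 0.009 × 0.06 = 0.00007236
Normalizing constant = 0.00815964.
Largest term belongs to Supplier S3, so Supplier S3 is most probable.

Supplier S3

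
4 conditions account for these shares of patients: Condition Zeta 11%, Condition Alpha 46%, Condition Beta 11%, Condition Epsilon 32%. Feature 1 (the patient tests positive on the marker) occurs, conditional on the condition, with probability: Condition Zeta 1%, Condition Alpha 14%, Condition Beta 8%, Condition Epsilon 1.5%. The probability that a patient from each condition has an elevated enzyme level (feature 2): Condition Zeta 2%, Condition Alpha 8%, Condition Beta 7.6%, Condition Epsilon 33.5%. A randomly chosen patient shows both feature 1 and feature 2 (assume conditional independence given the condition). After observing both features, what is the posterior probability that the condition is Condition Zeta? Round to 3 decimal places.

Unnormalized posteriors (prior × likelihood):
  Condition Zeta: 0.11 × 0.01 × 0.02 = 0.000022
  Condition Alpha: 0.46 × 0.14 × 0.08 = 0.005152
  Condition Beta: 0.11 × 0.08 × 0.076 = 0.0006688
  Condition Epsilon: 0.32 × 0.015 × 0.335 = 0.001608
Sum = 0.0074508.
P(Condition Zeta | evidence) = 0.000022 / 0.0074508 ≈ 0.003.

0.003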